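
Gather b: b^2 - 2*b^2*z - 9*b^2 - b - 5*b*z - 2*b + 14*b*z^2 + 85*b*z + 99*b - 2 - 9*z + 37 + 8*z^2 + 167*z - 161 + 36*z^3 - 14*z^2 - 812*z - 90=b^2*(-2*z - 8) + b*(14*z^2 + 80*z + 96) + 36*z^3 - 6*z^2 - 654*z - 216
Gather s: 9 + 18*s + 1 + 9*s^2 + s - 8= 9*s^2 + 19*s + 2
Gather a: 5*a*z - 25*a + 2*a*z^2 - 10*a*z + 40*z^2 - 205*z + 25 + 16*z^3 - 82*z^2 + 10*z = a*(2*z^2 - 5*z - 25) + 16*z^3 - 42*z^2 - 195*z + 25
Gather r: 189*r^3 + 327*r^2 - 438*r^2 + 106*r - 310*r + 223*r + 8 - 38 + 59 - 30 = 189*r^3 - 111*r^2 + 19*r - 1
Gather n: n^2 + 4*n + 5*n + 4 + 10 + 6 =n^2 + 9*n + 20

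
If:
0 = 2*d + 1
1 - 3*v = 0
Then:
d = -1/2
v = 1/3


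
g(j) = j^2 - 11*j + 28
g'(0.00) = -11.00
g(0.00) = 28.00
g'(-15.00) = -41.00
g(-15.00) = 418.00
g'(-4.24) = -19.48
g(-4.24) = 92.62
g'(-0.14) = -11.28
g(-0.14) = 29.56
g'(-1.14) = -13.28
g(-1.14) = 41.84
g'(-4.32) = -19.64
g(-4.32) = 94.18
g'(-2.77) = -16.54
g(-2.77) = 66.14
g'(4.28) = -2.44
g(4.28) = -0.76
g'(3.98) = -3.04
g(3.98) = 0.06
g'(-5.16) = -21.32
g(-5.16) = 111.39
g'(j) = 2*j - 11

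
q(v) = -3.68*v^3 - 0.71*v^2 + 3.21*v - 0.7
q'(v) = -11.04*v^2 - 1.42*v + 3.21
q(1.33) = -6.34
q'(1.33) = -18.21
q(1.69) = -15.07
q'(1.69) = -30.72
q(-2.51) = 44.96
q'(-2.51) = -62.78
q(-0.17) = -1.25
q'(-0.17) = 3.13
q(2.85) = -82.51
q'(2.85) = -90.51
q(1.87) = -21.24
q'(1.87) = -38.05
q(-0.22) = -1.40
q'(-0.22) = 2.99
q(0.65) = 0.08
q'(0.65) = -2.38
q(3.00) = -96.82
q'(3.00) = -100.41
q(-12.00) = 6217.58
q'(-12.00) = -1569.51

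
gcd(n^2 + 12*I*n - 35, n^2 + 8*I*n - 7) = n + 7*I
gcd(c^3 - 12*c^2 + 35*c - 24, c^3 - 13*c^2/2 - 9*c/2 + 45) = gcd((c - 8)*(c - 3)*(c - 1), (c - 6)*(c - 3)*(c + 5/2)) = c - 3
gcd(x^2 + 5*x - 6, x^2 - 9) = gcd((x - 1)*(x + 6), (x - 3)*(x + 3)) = 1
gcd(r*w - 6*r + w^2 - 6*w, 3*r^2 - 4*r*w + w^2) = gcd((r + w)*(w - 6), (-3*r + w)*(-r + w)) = 1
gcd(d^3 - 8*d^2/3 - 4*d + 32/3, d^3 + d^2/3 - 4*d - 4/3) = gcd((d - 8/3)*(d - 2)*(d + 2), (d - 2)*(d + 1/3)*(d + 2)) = d^2 - 4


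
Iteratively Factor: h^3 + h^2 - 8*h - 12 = (h + 2)*(h^2 - h - 6) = (h + 2)^2*(h - 3)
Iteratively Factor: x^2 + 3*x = (x + 3)*(x)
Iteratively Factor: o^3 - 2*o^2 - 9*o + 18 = (o + 3)*(o^2 - 5*o + 6) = (o - 2)*(o + 3)*(o - 3)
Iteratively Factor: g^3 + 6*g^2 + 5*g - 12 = (g + 3)*(g^2 + 3*g - 4) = (g - 1)*(g + 3)*(g + 4)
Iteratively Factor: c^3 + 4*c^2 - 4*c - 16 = (c + 2)*(c^2 + 2*c - 8) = (c + 2)*(c + 4)*(c - 2)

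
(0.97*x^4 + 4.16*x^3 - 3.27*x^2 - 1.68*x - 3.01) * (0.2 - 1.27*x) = -1.2319*x^5 - 5.0892*x^4 + 4.9849*x^3 + 1.4796*x^2 + 3.4867*x - 0.602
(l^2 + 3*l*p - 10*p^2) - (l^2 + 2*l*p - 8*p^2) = l*p - 2*p^2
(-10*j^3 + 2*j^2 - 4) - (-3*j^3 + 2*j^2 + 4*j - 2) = -7*j^3 - 4*j - 2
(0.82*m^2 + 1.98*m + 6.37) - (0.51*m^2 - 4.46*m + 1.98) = 0.31*m^2 + 6.44*m + 4.39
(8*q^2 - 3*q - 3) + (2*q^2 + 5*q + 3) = 10*q^2 + 2*q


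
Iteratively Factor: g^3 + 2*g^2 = (g)*(g^2 + 2*g) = g^2*(g + 2)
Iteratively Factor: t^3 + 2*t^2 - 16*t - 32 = (t - 4)*(t^2 + 6*t + 8) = (t - 4)*(t + 4)*(t + 2)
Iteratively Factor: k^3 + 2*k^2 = (k + 2)*(k^2) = k*(k + 2)*(k)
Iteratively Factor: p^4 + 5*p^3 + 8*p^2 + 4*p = (p)*(p^3 + 5*p^2 + 8*p + 4) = p*(p + 2)*(p^2 + 3*p + 2) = p*(p + 2)^2*(p + 1)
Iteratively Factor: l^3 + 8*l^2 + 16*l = (l)*(l^2 + 8*l + 16) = l*(l + 4)*(l + 4)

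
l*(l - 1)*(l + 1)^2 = l^4 + l^3 - l^2 - l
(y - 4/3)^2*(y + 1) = y^3 - 5*y^2/3 - 8*y/9 + 16/9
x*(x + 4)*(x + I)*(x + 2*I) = x^4 + 4*x^3 + 3*I*x^3 - 2*x^2 + 12*I*x^2 - 8*x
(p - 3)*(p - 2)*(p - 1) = p^3 - 6*p^2 + 11*p - 6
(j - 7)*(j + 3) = j^2 - 4*j - 21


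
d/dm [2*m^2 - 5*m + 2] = 4*m - 5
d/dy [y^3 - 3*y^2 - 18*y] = 3*y^2 - 6*y - 18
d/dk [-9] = 0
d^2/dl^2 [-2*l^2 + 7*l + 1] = -4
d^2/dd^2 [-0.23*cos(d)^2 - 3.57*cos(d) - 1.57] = 3.57*cos(d) + 0.46*cos(2*d)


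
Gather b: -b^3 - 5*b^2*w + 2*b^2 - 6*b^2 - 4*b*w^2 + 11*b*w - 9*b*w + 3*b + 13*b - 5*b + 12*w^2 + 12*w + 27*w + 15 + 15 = -b^3 + b^2*(-5*w - 4) + b*(-4*w^2 + 2*w + 11) + 12*w^2 + 39*w + 30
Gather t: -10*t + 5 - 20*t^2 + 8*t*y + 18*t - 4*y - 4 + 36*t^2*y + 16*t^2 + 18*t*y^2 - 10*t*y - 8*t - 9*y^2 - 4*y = t^2*(36*y - 4) + t*(18*y^2 - 2*y) - 9*y^2 - 8*y + 1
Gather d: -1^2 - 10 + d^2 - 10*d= d^2 - 10*d - 11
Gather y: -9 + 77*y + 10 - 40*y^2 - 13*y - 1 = -40*y^2 + 64*y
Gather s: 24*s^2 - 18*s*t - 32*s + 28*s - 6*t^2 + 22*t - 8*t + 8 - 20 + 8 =24*s^2 + s*(-18*t - 4) - 6*t^2 + 14*t - 4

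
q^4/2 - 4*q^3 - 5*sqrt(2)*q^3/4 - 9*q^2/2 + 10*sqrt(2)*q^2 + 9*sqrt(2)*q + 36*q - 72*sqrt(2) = (q/2 + sqrt(2))*(q - 8)*(q - 3*sqrt(2))*(q - 3*sqrt(2)/2)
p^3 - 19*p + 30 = (p - 3)*(p - 2)*(p + 5)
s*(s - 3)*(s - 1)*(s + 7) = s^4 + 3*s^3 - 25*s^2 + 21*s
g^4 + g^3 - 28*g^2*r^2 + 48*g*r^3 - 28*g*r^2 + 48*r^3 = (g + 1)*(g - 4*r)*(g - 2*r)*(g + 6*r)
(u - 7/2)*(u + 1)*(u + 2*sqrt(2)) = u^3 - 5*u^2/2 + 2*sqrt(2)*u^2 - 5*sqrt(2)*u - 7*u/2 - 7*sqrt(2)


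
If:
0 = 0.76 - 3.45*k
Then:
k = 0.22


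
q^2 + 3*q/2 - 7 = (q - 2)*(q + 7/2)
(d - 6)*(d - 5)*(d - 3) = d^3 - 14*d^2 + 63*d - 90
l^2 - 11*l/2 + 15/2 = (l - 3)*(l - 5/2)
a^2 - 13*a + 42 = (a - 7)*(a - 6)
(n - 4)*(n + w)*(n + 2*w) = n^3 + 3*n^2*w - 4*n^2 + 2*n*w^2 - 12*n*w - 8*w^2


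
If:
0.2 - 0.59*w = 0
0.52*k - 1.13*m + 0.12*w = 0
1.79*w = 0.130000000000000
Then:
No Solution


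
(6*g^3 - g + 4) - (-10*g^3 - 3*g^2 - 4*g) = 16*g^3 + 3*g^2 + 3*g + 4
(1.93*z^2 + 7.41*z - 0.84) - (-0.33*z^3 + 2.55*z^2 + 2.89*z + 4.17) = 0.33*z^3 - 0.62*z^2 + 4.52*z - 5.01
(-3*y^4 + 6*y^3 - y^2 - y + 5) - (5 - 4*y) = -3*y^4 + 6*y^3 - y^2 + 3*y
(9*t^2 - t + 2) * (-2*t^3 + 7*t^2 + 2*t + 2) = -18*t^5 + 65*t^4 + 7*t^3 + 30*t^2 + 2*t + 4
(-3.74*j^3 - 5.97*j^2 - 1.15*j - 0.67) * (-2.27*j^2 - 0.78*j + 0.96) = 8.4898*j^5 + 16.4691*j^4 + 3.6767*j^3 - 3.3133*j^2 - 0.5814*j - 0.6432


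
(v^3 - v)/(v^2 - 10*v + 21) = (v^3 - v)/(v^2 - 10*v + 21)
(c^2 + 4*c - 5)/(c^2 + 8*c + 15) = (c - 1)/(c + 3)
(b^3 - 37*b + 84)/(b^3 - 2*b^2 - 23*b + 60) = (b + 7)/(b + 5)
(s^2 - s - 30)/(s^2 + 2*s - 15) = (s - 6)/(s - 3)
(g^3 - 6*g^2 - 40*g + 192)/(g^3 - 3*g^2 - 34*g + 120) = (g - 8)/(g - 5)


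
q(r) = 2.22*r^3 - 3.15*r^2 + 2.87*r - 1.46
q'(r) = 6.66*r^2 - 6.3*r + 2.87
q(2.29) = 15.25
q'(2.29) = 23.37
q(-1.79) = -29.42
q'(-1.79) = 35.49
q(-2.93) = -92.75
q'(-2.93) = 78.50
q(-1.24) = -14.09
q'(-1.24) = 20.92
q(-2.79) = -82.20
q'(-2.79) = 72.29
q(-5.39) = -456.08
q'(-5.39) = 230.31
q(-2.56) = -66.70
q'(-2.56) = 62.64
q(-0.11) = -1.82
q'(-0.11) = 3.64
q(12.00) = 3415.54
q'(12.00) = 886.31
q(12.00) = 3415.54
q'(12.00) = 886.31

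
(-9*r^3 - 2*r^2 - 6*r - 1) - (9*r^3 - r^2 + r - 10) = -18*r^3 - r^2 - 7*r + 9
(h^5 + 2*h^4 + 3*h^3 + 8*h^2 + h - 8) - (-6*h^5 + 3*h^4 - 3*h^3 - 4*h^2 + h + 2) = 7*h^5 - h^4 + 6*h^3 + 12*h^2 - 10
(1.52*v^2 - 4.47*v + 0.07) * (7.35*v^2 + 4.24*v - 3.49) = 11.172*v^4 - 26.4097*v^3 - 23.7431*v^2 + 15.8971*v - 0.2443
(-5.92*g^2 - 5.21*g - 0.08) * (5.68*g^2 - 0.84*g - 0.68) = -33.6256*g^4 - 24.62*g^3 + 7.9476*g^2 + 3.61*g + 0.0544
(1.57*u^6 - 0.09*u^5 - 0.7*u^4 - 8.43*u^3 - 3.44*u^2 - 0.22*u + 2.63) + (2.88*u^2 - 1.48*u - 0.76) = 1.57*u^6 - 0.09*u^5 - 0.7*u^4 - 8.43*u^3 - 0.56*u^2 - 1.7*u + 1.87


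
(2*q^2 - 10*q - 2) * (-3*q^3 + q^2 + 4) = -6*q^5 + 32*q^4 - 4*q^3 + 6*q^2 - 40*q - 8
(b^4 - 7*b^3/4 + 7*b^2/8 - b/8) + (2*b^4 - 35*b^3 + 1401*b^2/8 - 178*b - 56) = 3*b^4 - 147*b^3/4 + 176*b^2 - 1425*b/8 - 56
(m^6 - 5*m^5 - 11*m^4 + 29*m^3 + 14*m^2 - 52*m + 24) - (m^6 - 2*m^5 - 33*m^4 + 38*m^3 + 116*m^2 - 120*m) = -3*m^5 + 22*m^4 - 9*m^3 - 102*m^2 + 68*m + 24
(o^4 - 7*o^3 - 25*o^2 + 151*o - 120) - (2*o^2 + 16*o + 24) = o^4 - 7*o^3 - 27*o^2 + 135*o - 144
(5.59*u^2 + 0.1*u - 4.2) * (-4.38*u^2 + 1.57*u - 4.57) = -24.4842*u^4 + 8.3383*u^3 - 6.9933*u^2 - 7.051*u + 19.194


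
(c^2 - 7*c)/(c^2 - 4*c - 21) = c/(c + 3)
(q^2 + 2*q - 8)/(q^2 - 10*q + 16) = (q + 4)/(q - 8)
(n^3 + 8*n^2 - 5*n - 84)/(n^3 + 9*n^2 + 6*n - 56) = (n - 3)/(n - 2)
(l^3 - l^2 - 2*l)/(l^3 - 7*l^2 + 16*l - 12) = l*(l + 1)/(l^2 - 5*l + 6)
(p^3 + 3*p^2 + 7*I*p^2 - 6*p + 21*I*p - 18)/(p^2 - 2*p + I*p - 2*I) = (p^2 + p*(3 + 6*I) + 18*I)/(p - 2)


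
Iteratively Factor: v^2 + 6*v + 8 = (v + 2)*(v + 4)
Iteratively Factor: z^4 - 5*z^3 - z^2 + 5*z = (z + 1)*(z^3 - 6*z^2 + 5*z) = z*(z + 1)*(z^2 - 6*z + 5) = z*(z - 5)*(z + 1)*(z - 1)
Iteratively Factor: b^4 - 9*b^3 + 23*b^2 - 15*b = (b - 1)*(b^3 - 8*b^2 + 15*b) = b*(b - 1)*(b^2 - 8*b + 15) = b*(b - 3)*(b - 1)*(b - 5)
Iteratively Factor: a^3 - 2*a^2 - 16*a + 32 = (a + 4)*(a^2 - 6*a + 8) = (a - 2)*(a + 4)*(a - 4)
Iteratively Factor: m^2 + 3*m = (m + 3)*(m)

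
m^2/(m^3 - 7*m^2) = 1/(m - 7)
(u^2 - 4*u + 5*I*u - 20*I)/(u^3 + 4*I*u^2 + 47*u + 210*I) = (u - 4)/(u^2 - I*u + 42)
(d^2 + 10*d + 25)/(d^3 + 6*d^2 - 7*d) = (d^2 + 10*d + 25)/(d*(d^2 + 6*d - 7))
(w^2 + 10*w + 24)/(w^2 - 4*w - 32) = (w + 6)/(w - 8)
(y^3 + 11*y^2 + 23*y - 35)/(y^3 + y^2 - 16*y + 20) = (y^2 + 6*y - 7)/(y^2 - 4*y + 4)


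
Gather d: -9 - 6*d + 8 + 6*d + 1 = 0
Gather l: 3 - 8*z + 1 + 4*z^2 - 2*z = 4*z^2 - 10*z + 4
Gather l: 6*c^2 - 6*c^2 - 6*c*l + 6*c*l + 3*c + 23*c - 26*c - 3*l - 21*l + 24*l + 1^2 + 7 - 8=0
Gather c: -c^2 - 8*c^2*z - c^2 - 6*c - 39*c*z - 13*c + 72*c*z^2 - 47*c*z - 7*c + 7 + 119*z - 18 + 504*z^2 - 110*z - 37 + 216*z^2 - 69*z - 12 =c^2*(-8*z - 2) + c*(72*z^2 - 86*z - 26) + 720*z^2 - 60*z - 60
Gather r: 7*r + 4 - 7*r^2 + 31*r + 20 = -7*r^2 + 38*r + 24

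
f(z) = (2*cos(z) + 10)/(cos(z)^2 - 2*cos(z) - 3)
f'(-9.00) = 104.25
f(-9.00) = -23.53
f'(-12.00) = 0.15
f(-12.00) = -2.94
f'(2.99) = -2296.40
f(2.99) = -175.40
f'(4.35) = 4.16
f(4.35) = -4.29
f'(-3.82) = -25.42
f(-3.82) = -10.09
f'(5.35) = 0.08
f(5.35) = -2.92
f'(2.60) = -50.20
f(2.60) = -15.01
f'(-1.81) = 2.97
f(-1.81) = -3.86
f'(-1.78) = 2.74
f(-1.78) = -3.77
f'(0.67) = 0.12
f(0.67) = -2.93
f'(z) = (2*sin(z)*cos(z) - 2*sin(z))*(2*cos(z) + 10)/(cos(z)^2 - 2*cos(z) - 3)^2 - 2*sin(z)/(cos(z)^2 - 2*cos(z) - 3) = 2*(cos(z)^2 + 10*cos(z) - 7)*sin(z)/(sin(z)^2 + 2*cos(z) + 2)^2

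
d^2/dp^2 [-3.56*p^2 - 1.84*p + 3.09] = -7.12000000000000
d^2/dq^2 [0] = 0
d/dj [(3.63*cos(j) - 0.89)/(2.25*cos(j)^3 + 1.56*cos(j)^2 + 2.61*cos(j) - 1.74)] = (16.335*cos(j)^3 - 0.3447*cos(j)^2 - 2.7768*cos(j) + 3.9933)*sin(j)/(5.0625*cos(j)^6 + 7.02*cos(j)^5 + 14.1786*cos(j)^4 + 0.3132*cos(j)^3 + 1.3833*cos(j)^2 - 9.0828*cos(j) + 3.0276)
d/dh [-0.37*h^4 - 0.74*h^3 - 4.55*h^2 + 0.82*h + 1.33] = -1.48*h^3 - 2.22*h^2 - 9.1*h + 0.82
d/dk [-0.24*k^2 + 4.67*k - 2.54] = 4.67 - 0.48*k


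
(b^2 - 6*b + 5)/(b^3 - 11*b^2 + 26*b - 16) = (b - 5)/(b^2 - 10*b + 16)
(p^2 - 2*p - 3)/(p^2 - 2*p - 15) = (-p^2 + 2*p + 3)/(-p^2 + 2*p + 15)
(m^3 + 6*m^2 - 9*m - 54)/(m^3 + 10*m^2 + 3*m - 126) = (m + 3)/(m + 7)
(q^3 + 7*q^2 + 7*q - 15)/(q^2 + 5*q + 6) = (q^2 + 4*q - 5)/(q + 2)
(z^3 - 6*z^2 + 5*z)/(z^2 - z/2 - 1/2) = 2*z*(z - 5)/(2*z + 1)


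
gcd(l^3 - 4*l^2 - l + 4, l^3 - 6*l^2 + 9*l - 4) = l^2 - 5*l + 4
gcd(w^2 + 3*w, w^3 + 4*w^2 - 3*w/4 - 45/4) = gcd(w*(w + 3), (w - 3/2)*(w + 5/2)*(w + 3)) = w + 3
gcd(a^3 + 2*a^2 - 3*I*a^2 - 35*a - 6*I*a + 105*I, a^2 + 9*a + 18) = 1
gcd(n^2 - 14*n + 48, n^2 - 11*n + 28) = 1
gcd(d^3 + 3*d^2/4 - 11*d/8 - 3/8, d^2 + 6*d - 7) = d - 1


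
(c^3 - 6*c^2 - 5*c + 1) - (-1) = c^3 - 6*c^2 - 5*c + 2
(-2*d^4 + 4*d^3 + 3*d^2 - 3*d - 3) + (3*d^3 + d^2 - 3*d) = -2*d^4 + 7*d^3 + 4*d^2 - 6*d - 3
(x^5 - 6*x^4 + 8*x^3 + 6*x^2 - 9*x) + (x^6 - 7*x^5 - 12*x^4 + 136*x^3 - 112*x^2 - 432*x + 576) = x^6 - 6*x^5 - 18*x^4 + 144*x^3 - 106*x^2 - 441*x + 576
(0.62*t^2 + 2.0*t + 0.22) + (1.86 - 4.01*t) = 0.62*t^2 - 2.01*t + 2.08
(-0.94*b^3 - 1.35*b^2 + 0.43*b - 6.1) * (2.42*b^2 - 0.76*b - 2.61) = -2.2748*b^5 - 2.5526*b^4 + 4.52*b^3 - 11.5653*b^2 + 3.5137*b + 15.921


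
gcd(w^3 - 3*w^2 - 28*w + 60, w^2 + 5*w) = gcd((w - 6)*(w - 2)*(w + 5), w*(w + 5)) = w + 5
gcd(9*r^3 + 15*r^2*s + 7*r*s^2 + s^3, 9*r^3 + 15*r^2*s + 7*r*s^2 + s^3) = 9*r^3 + 15*r^2*s + 7*r*s^2 + s^3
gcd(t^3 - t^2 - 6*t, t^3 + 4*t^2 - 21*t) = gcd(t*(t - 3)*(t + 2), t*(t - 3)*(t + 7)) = t^2 - 3*t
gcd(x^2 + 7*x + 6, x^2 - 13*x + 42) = 1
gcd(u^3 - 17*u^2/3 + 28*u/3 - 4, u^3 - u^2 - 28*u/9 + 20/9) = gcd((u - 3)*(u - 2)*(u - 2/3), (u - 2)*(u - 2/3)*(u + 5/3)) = u^2 - 8*u/3 + 4/3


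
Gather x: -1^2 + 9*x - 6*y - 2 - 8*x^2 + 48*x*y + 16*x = -8*x^2 + x*(48*y + 25) - 6*y - 3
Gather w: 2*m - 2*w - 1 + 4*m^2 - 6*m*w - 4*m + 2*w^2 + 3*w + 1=4*m^2 - 2*m + 2*w^2 + w*(1 - 6*m)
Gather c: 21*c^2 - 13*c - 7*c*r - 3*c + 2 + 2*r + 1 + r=21*c^2 + c*(-7*r - 16) + 3*r + 3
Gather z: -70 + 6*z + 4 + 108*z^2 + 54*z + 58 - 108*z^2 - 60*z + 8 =0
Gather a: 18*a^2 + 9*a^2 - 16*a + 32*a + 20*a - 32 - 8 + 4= 27*a^2 + 36*a - 36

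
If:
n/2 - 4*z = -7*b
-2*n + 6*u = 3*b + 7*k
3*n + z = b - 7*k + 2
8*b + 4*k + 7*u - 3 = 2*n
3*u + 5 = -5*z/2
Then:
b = -10238/8565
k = 12328/8565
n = -19676/8565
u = 541/1713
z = -6792/2855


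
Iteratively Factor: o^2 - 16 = (o + 4)*(o - 4)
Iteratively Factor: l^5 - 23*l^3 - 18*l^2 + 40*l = (l - 5)*(l^4 + 5*l^3 + 2*l^2 - 8*l) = (l - 5)*(l + 4)*(l^3 + l^2 - 2*l) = (l - 5)*(l + 2)*(l + 4)*(l^2 - l) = l*(l - 5)*(l + 2)*(l + 4)*(l - 1)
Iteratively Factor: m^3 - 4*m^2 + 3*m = (m - 3)*(m^2 - m) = m*(m - 3)*(m - 1)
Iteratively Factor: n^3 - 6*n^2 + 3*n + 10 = (n + 1)*(n^2 - 7*n + 10) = (n - 5)*(n + 1)*(n - 2)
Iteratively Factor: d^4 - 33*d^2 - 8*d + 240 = (d + 4)*(d^3 - 4*d^2 - 17*d + 60) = (d - 3)*(d + 4)*(d^2 - d - 20) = (d - 5)*(d - 3)*(d + 4)*(d + 4)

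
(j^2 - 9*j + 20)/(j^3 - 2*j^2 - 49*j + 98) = (j^2 - 9*j + 20)/(j^3 - 2*j^2 - 49*j + 98)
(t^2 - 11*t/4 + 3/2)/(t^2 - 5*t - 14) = (-4*t^2 + 11*t - 6)/(4*(-t^2 + 5*t + 14))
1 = 1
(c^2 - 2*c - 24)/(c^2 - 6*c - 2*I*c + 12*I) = (c + 4)/(c - 2*I)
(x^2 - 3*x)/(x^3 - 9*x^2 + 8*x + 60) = x*(x - 3)/(x^3 - 9*x^2 + 8*x + 60)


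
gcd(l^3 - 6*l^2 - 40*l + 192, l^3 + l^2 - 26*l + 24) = l^2 + 2*l - 24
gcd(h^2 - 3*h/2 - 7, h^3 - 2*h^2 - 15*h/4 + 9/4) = 1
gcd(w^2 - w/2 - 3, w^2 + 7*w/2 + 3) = w + 3/2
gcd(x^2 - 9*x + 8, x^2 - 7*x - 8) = x - 8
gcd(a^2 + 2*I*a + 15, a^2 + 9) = a - 3*I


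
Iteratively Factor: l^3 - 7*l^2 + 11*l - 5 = (l - 1)*(l^2 - 6*l + 5) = (l - 5)*(l - 1)*(l - 1)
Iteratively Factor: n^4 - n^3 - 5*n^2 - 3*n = (n + 1)*(n^3 - 2*n^2 - 3*n) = (n - 3)*(n + 1)*(n^2 + n) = n*(n - 3)*(n + 1)*(n + 1)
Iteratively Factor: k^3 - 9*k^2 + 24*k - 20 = (k - 5)*(k^2 - 4*k + 4) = (k - 5)*(k - 2)*(k - 2)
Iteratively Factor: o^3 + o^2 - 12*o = (o + 4)*(o^2 - 3*o) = o*(o + 4)*(o - 3)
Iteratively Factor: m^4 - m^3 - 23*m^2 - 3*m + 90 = (m + 3)*(m^3 - 4*m^2 - 11*m + 30) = (m + 3)^2*(m^2 - 7*m + 10) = (m - 5)*(m + 3)^2*(m - 2)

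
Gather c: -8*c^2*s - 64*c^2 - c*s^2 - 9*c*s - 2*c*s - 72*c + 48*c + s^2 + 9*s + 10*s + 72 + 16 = c^2*(-8*s - 64) + c*(-s^2 - 11*s - 24) + s^2 + 19*s + 88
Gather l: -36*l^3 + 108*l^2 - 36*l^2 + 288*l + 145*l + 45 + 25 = -36*l^3 + 72*l^2 + 433*l + 70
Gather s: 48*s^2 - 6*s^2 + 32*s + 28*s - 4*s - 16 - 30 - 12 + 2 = 42*s^2 + 56*s - 56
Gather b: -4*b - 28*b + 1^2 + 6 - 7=-32*b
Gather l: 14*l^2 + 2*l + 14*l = 14*l^2 + 16*l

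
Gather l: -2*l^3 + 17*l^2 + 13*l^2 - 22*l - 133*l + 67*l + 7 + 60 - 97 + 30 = -2*l^3 + 30*l^2 - 88*l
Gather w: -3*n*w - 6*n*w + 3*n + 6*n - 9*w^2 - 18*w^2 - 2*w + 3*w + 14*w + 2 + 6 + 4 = 9*n - 27*w^2 + w*(15 - 9*n) + 12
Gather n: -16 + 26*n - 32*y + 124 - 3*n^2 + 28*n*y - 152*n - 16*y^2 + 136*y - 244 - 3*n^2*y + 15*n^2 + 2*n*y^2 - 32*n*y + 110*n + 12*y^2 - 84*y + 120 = n^2*(12 - 3*y) + n*(2*y^2 - 4*y - 16) - 4*y^2 + 20*y - 16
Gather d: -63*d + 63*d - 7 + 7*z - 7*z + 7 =0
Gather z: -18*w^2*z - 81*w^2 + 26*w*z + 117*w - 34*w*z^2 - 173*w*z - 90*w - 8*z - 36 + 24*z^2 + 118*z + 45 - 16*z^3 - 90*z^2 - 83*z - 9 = -81*w^2 + 27*w - 16*z^3 + z^2*(-34*w - 66) + z*(-18*w^2 - 147*w + 27)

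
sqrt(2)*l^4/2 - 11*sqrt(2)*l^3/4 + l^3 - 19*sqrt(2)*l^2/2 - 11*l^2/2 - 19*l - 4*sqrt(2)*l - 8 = (l - 8)*(l + 1/2)*(l + 2)*(sqrt(2)*l/2 + 1)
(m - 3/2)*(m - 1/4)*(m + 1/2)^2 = m^4 - 3*m^3/4 - 9*m^2/8 - m/16 + 3/32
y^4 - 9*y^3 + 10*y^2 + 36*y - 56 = (y - 7)*(y - 2)^2*(y + 2)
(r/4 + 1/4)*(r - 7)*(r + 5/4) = r^3/4 - 19*r^2/16 - 29*r/8 - 35/16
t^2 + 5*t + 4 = (t + 1)*(t + 4)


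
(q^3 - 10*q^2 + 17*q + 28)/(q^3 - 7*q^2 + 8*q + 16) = (q - 7)/(q - 4)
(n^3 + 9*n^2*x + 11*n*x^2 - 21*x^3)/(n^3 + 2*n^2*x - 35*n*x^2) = (-n^2 - 2*n*x + 3*x^2)/(n*(-n + 5*x))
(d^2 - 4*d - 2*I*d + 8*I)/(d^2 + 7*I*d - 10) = (d^2 - 4*d - 2*I*d + 8*I)/(d^2 + 7*I*d - 10)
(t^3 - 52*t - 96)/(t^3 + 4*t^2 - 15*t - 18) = (t^2 - 6*t - 16)/(t^2 - 2*t - 3)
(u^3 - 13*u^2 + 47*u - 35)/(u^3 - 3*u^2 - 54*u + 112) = (u^3 - 13*u^2 + 47*u - 35)/(u^3 - 3*u^2 - 54*u + 112)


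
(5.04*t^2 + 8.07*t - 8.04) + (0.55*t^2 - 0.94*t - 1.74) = 5.59*t^2 + 7.13*t - 9.78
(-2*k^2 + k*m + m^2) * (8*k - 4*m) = -16*k^3 + 16*k^2*m + 4*k*m^2 - 4*m^3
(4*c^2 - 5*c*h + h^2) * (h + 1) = 4*c^2*h + 4*c^2 - 5*c*h^2 - 5*c*h + h^3 + h^2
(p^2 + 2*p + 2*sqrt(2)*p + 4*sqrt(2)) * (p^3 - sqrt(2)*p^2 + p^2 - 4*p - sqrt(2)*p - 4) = p^5 + sqrt(2)*p^4 + 3*p^4 - 6*p^3 + 3*sqrt(2)*p^3 - 24*p^2 - 6*sqrt(2)*p^2 - 24*sqrt(2)*p - 16*p - 16*sqrt(2)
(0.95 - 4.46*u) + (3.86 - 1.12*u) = 4.81 - 5.58*u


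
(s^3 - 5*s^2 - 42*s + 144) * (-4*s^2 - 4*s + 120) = -4*s^5 + 16*s^4 + 308*s^3 - 1008*s^2 - 5616*s + 17280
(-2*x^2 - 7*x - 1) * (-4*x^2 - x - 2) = 8*x^4 + 30*x^3 + 15*x^2 + 15*x + 2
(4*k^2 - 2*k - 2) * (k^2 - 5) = 4*k^4 - 2*k^3 - 22*k^2 + 10*k + 10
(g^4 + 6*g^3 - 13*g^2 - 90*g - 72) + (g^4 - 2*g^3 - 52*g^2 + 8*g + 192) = 2*g^4 + 4*g^3 - 65*g^2 - 82*g + 120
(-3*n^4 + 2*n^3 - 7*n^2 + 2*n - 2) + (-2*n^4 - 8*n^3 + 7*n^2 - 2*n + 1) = -5*n^4 - 6*n^3 - 1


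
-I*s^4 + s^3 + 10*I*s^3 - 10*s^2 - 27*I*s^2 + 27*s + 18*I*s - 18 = (s - 6)*(s - 3)*(s - 1)*(-I*s + 1)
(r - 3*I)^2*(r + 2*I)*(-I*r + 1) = -I*r^4 - 3*r^3 - 7*I*r^2 - 15*r - 18*I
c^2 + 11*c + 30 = (c + 5)*(c + 6)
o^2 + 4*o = o*(o + 4)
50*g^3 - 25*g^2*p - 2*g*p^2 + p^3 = (-5*g + p)*(-2*g + p)*(5*g + p)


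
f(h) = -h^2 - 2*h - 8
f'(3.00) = -8.00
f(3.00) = -23.00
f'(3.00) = -8.00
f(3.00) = -23.00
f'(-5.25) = 8.50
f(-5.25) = -25.06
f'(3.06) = -8.12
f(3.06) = -23.48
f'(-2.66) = 3.32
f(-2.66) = -9.76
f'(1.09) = -4.18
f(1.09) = -11.37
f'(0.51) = -3.02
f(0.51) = -9.28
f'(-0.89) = -0.22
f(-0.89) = -7.01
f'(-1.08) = 0.16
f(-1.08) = -7.01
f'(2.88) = -7.76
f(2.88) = -22.05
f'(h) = -2*h - 2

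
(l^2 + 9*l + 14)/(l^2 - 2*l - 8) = (l + 7)/(l - 4)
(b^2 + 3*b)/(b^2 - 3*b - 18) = b/(b - 6)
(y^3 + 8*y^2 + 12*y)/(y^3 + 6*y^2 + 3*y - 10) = y*(y + 6)/(y^2 + 4*y - 5)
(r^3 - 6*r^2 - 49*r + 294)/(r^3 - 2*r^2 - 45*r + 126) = (r - 7)/(r - 3)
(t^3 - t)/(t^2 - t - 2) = t*(t - 1)/(t - 2)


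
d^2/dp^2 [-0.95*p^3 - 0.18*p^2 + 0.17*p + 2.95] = -5.7*p - 0.36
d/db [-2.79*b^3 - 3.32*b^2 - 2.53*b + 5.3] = -8.37*b^2 - 6.64*b - 2.53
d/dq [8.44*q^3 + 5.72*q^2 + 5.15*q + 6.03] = 25.32*q^2 + 11.44*q + 5.15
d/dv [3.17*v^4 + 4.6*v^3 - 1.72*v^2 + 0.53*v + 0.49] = 12.68*v^3 + 13.8*v^2 - 3.44*v + 0.53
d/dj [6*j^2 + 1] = 12*j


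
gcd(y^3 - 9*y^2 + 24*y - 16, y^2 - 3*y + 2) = y - 1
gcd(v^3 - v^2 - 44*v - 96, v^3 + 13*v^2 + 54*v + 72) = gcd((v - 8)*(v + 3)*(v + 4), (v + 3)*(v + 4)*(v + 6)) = v^2 + 7*v + 12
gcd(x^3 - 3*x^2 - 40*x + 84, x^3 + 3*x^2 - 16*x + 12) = x^2 + 4*x - 12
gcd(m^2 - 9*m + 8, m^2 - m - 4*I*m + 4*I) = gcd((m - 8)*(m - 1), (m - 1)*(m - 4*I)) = m - 1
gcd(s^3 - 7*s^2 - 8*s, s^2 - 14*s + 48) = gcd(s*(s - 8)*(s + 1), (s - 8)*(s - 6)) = s - 8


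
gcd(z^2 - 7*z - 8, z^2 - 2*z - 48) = z - 8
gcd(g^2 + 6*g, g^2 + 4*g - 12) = g + 6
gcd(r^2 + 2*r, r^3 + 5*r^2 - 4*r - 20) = r + 2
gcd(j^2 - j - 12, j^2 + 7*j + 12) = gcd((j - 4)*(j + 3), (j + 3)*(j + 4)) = j + 3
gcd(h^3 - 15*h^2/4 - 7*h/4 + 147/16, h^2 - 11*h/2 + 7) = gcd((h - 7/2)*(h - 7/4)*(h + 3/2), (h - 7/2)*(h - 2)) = h - 7/2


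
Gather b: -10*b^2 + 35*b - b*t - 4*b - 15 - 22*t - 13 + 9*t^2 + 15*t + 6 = -10*b^2 + b*(31 - t) + 9*t^2 - 7*t - 22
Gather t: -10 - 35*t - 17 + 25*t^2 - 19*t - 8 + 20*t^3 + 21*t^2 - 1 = 20*t^3 + 46*t^2 - 54*t - 36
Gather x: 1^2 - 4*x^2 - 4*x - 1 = -4*x^2 - 4*x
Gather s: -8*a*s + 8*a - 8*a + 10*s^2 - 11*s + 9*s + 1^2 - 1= 10*s^2 + s*(-8*a - 2)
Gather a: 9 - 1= 8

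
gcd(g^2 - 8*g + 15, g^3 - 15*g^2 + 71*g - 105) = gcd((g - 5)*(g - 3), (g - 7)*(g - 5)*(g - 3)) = g^2 - 8*g + 15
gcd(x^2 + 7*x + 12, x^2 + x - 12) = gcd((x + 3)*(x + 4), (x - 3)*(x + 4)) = x + 4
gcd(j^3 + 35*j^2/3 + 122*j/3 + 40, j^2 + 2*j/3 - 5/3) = j + 5/3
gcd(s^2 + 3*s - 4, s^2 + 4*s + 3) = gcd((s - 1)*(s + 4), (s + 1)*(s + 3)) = 1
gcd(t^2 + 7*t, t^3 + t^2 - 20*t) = t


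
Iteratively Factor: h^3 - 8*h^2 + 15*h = (h)*(h^2 - 8*h + 15) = h*(h - 5)*(h - 3)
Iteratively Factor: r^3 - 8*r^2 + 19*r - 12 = (r - 3)*(r^2 - 5*r + 4) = (r - 3)*(r - 1)*(r - 4)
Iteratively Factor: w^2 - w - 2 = (w + 1)*(w - 2)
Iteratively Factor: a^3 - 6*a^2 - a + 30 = (a + 2)*(a^2 - 8*a + 15) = (a - 3)*(a + 2)*(a - 5)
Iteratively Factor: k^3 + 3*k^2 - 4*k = (k)*(k^2 + 3*k - 4) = k*(k - 1)*(k + 4)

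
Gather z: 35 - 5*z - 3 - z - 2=30 - 6*z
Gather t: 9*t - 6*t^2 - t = -6*t^2 + 8*t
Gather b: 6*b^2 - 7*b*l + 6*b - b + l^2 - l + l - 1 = 6*b^2 + b*(5 - 7*l) + l^2 - 1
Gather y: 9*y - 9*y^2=-9*y^2 + 9*y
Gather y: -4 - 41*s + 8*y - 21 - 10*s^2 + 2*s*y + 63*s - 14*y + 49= -10*s^2 + 22*s + y*(2*s - 6) + 24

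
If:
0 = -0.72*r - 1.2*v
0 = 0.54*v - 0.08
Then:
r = -0.25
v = 0.15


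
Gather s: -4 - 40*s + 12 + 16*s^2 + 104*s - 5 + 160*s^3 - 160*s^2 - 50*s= 160*s^3 - 144*s^2 + 14*s + 3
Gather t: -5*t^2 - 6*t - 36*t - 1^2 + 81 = -5*t^2 - 42*t + 80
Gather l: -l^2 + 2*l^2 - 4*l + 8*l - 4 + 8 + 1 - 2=l^2 + 4*l + 3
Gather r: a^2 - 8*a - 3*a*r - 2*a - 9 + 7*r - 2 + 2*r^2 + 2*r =a^2 - 10*a + 2*r^2 + r*(9 - 3*a) - 11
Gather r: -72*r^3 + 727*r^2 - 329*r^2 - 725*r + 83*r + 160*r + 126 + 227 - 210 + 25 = -72*r^3 + 398*r^2 - 482*r + 168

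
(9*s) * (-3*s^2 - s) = -27*s^3 - 9*s^2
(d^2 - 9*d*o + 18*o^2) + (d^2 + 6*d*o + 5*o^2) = 2*d^2 - 3*d*o + 23*o^2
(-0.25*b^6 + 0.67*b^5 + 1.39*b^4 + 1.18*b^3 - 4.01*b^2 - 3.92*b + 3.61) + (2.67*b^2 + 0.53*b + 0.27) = -0.25*b^6 + 0.67*b^5 + 1.39*b^4 + 1.18*b^3 - 1.34*b^2 - 3.39*b + 3.88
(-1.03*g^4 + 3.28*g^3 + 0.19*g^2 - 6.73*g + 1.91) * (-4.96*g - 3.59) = 5.1088*g^5 - 12.5711*g^4 - 12.7176*g^3 + 32.6987*g^2 + 14.6871*g - 6.8569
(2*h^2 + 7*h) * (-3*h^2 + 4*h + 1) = -6*h^4 - 13*h^3 + 30*h^2 + 7*h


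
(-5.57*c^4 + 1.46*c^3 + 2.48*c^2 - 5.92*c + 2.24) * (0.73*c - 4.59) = -4.0661*c^5 + 26.6321*c^4 - 4.891*c^3 - 15.7048*c^2 + 28.808*c - 10.2816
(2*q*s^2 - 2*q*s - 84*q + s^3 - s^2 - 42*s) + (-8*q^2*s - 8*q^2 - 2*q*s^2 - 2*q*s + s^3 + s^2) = -8*q^2*s - 8*q^2 - 4*q*s - 84*q + 2*s^3 - 42*s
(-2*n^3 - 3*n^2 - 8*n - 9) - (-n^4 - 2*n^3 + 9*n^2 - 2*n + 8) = n^4 - 12*n^2 - 6*n - 17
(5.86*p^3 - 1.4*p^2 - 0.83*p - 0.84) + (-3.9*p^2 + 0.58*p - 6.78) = 5.86*p^3 - 5.3*p^2 - 0.25*p - 7.62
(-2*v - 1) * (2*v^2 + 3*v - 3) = -4*v^3 - 8*v^2 + 3*v + 3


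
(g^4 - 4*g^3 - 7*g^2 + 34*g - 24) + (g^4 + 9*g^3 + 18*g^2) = 2*g^4 + 5*g^3 + 11*g^2 + 34*g - 24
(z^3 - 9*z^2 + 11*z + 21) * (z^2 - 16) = z^5 - 9*z^4 - 5*z^3 + 165*z^2 - 176*z - 336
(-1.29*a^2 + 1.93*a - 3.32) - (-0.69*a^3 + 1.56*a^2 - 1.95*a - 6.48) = 0.69*a^3 - 2.85*a^2 + 3.88*a + 3.16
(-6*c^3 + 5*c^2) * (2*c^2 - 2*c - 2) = -12*c^5 + 22*c^4 + 2*c^3 - 10*c^2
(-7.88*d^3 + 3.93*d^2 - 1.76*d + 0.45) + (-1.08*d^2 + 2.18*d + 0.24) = -7.88*d^3 + 2.85*d^2 + 0.42*d + 0.69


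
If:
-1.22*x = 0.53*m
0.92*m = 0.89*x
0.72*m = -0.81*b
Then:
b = 0.00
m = 0.00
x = 0.00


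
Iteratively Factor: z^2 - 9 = (z + 3)*(z - 3)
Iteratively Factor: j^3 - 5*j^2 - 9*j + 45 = (j + 3)*(j^2 - 8*j + 15) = (j - 5)*(j + 3)*(j - 3)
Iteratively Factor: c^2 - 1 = (c - 1)*(c + 1)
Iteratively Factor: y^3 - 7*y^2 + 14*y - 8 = (y - 2)*(y^2 - 5*y + 4) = (y - 2)*(y - 1)*(y - 4)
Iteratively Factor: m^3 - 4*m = (m + 2)*(m^2 - 2*m) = (m - 2)*(m + 2)*(m)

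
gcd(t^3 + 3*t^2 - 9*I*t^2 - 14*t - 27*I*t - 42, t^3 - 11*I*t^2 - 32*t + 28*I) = t^2 - 9*I*t - 14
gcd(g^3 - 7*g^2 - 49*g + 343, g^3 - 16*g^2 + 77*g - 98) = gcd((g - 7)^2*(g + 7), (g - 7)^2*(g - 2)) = g^2 - 14*g + 49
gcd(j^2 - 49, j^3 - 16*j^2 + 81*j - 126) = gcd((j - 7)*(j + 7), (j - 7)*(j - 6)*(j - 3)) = j - 7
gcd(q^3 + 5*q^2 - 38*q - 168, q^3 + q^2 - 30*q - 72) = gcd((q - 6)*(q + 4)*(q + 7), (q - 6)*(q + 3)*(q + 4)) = q^2 - 2*q - 24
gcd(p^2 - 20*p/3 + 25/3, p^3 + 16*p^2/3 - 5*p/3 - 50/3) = p - 5/3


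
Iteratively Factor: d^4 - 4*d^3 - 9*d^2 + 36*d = (d - 3)*(d^3 - d^2 - 12*d) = (d - 4)*(d - 3)*(d^2 + 3*d) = (d - 4)*(d - 3)*(d + 3)*(d)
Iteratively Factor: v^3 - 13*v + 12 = (v + 4)*(v^2 - 4*v + 3) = (v - 1)*(v + 4)*(v - 3)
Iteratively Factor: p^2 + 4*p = (p + 4)*(p)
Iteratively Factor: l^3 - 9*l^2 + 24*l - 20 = (l - 2)*(l^2 - 7*l + 10) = (l - 5)*(l - 2)*(l - 2)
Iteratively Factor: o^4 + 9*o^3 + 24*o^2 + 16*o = (o)*(o^3 + 9*o^2 + 24*o + 16) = o*(o + 4)*(o^2 + 5*o + 4) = o*(o + 4)^2*(o + 1)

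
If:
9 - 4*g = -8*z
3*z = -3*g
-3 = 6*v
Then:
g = 3/4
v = -1/2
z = -3/4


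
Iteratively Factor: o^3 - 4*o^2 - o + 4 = (o - 1)*(o^2 - 3*o - 4) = (o - 1)*(o + 1)*(o - 4)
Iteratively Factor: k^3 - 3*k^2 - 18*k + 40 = (k + 4)*(k^2 - 7*k + 10) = (k - 2)*(k + 4)*(k - 5)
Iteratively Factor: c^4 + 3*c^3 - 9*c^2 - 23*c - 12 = (c - 3)*(c^3 + 6*c^2 + 9*c + 4) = (c - 3)*(c + 1)*(c^2 + 5*c + 4) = (c - 3)*(c + 1)^2*(c + 4)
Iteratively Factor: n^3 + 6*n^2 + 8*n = (n + 4)*(n^2 + 2*n) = (n + 2)*(n + 4)*(n)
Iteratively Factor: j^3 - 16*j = (j)*(j^2 - 16) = j*(j + 4)*(j - 4)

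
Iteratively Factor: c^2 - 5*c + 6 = (c - 2)*(c - 3)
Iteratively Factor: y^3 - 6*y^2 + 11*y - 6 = (y - 3)*(y^2 - 3*y + 2) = (y - 3)*(y - 2)*(y - 1)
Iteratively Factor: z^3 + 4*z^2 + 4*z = (z + 2)*(z^2 + 2*z) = (z + 2)^2*(z)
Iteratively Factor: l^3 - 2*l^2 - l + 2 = (l - 2)*(l^2 - 1) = (l - 2)*(l + 1)*(l - 1)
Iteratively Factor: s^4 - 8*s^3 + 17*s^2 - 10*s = (s - 2)*(s^3 - 6*s^2 + 5*s) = (s - 5)*(s - 2)*(s^2 - s) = (s - 5)*(s - 2)*(s - 1)*(s)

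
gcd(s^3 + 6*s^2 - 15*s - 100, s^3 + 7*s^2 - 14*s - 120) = s^2 + s - 20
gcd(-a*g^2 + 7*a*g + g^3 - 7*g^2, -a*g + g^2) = a*g - g^2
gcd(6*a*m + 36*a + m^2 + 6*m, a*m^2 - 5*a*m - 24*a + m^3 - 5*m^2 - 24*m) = 1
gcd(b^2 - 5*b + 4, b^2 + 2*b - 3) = b - 1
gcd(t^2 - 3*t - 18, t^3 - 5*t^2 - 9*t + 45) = t + 3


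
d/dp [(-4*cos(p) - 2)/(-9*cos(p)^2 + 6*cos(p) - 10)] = 4*(9*cos(p)^2 + 9*cos(p) - 13)*sin(p)/(9*sin(p)^2 + 6*cos(p) - 19)^2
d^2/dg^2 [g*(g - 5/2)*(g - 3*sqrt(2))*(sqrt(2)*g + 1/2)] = 12*sqrt(2)*g^2 - 33*g - 15*sqrt(2)*g - 3*sqrt(2) + 55/2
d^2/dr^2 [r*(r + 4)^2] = 6*r + 16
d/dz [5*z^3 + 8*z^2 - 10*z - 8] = 15*z^2 + 16*z - 10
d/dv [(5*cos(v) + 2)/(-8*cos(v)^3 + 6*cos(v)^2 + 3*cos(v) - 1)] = (-80*cos(v)^3 - 18*cos(v)^2 + 24*cos(v) + 11)*sin(v)/((cos(v) - 1)^2*(2*cos(v) + 1)^2*(4*cos(v) - 1)^2)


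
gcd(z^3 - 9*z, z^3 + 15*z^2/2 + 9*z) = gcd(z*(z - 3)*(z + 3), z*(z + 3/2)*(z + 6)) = z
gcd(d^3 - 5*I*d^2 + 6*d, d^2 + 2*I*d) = d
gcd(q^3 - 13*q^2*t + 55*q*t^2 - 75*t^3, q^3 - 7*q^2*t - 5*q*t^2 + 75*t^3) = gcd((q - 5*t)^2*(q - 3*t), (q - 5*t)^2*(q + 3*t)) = q^2 - 10*q*t + 25*t^2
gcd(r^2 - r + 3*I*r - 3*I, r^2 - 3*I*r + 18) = r + 3*I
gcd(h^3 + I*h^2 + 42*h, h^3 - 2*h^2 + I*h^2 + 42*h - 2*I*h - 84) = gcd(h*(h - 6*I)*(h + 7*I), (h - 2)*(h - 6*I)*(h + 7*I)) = h^2 + I*h + 42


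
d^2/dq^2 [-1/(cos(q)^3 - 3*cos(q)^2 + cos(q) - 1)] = ((-7*cos(q) + 24*cos(2*q) - 9*cos(3*q))*(cos(q)^3 - 3*cos(q)^2 + cos(q) - 1)/4 - 2*(3*cos(q)^2 - 6*cos(q) + 1)^2*sin(q)^2)/(cos(q)^3 - 3*cos(q)^2 + cos(q) - 1)^3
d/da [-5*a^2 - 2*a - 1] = -10*a - 2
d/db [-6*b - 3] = -6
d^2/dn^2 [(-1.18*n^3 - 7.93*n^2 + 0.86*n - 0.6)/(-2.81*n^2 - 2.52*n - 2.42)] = (1.4210854715202e-14*n^5 + 1.13686837721616e-13*n^4 - 126.950652*n^3 - 251.950884*n^2 + 102.044664*n + 102.831992)/(22.188041*n^6 + 59.694516*n^5 + 110.859558*n^4 + 118.822032*n^3 + 95.473356*n^2 + 44.274384*n + 14.172488)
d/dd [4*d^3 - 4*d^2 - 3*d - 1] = 12*d^2 - 8*d - 3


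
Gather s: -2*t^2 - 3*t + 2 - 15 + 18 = -2*t^2 - 3*t + 5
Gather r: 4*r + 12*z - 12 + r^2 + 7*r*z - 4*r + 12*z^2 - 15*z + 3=r^2 + 7*r*z + 12*z^2 - 3*z - 9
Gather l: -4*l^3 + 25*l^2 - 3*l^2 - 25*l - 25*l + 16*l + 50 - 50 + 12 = -4*l^3 + 22*l^2 - 34*l + 12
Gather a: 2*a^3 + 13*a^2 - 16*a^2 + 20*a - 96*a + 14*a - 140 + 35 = 2*a^3 - 3*a^2 - 62*a - 105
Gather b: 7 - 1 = 6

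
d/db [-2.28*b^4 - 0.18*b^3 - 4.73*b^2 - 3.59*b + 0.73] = -9.12*b^3 - 0.54*b^2 - 9.46*b - 3.59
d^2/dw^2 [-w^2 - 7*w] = -2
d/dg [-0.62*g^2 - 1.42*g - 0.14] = -1.24*g - 1.42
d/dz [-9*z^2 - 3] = -18*z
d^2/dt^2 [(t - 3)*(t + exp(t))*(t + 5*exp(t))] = 6*t^2*exp(t) + 20*t*exp(2*t) + 6*t*exp(t) + 6*t - 40*exp(2*t) - 24*exp(t) - 6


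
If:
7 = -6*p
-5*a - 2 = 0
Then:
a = -2/5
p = -7/6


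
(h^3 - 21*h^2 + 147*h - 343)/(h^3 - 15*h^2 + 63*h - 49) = (h - 7)/(h - 1)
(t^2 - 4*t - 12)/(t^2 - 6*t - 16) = (t - 6)/(t - 8)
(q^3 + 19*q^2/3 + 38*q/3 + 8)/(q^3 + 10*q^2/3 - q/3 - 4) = (q + 2)/(q - 1)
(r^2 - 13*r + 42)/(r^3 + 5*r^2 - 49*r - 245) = (r - 6)/(r^2 + 12*r + 35)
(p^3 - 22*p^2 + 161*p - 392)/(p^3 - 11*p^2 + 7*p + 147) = (p - 8)/(p + 3)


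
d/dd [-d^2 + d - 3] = 1 - 2*d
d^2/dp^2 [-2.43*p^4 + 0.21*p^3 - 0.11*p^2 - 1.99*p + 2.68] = -29.16*p^2 + 1.26*p - 0.22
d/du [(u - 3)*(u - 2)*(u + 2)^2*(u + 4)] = 5*u^4 + 12*u^3 - 42*u^2 - 72*u + 40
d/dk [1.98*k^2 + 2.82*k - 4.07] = 3.96*k + 2.82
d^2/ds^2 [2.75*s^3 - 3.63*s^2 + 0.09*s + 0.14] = 16.5*s - 7.26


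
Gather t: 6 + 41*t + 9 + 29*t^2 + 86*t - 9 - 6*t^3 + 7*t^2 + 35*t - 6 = -6*t^3 + 36*t^2 + 162*t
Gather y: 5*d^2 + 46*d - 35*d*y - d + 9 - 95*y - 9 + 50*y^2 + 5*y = 5*d^2 + 45*d + 50*y^2 + y*(-35*d - 90)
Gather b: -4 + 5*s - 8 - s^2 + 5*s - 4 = -s^2 + 10*s - 16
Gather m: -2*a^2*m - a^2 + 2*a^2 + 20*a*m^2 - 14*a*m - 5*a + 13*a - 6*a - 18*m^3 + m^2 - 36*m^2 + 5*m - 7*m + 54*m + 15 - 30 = a^2 + 2*a - 18*m^3 + m^2*(20*a - 35) + m*(-2*a^2 - 14*a + 52) - 15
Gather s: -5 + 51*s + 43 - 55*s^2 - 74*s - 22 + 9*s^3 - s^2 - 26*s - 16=9*s^3 - 56*s^2 - 49*s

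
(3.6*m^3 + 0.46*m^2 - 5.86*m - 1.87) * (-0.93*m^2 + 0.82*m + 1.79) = -3.348*m^5 + 2.5242*m^4 + 12.271*m^3 - 2.2427*m^2 - 12.0228*m - 3.3473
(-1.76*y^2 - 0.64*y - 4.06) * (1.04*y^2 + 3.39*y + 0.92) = -1.8304*y^4 - 6.632*y^3 - 8.0112*y^2 - 14.3522*y - 3.7352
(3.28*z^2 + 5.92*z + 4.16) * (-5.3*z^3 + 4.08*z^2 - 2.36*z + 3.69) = -17.384*z^5 - 17.9936*z^4 - 5.6352*z^3 + 15.1048*z^2 + 12.0272*z + 15.3504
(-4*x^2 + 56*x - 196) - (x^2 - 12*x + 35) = -5*x^2 + 68*x - 231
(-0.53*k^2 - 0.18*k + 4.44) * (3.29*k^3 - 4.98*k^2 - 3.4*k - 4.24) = -1.7437*k^5 + 2.0472*k^4 + 17.306*k^3 - 19.252*k^2 - 14.3328*k - 18.8256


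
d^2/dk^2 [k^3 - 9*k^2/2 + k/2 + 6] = 6*k - 9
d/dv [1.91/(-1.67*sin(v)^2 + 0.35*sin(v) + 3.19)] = (6.3794*sin(v) - 0.6685)*cos(v)/(-1.67*sin(v)^2 + 0.35*sin(v) + 3.19)^2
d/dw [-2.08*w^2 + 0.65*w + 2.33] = 0.65 - 4.16*w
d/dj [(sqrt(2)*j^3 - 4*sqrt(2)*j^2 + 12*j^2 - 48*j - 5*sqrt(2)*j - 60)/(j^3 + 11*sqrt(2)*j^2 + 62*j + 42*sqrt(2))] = 2*(2*sqrt(2)*j^4 + 5*j^4 + 48*j^3 + 67*sqrt(2)*j^3 + 140*sqrt(2)*j^2 + 643*j^2 - 336*j + 1164*sqrt(2)*j - 1008*sqrt(2) + 1650)/(j^6 + 22*sqrt(2)*j^5 + 366*j^4 + 1448*sqrt(2)*j^3 + 5692*j^2 + 5208*sqrt(2)*j + 3528)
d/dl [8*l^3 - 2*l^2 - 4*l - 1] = 24*l^2 - 4*l - 4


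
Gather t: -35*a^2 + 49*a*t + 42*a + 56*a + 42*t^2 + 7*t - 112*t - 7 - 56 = -35*a^2 + 98*a + 42*t^2 + t*(49*a - 105) - 63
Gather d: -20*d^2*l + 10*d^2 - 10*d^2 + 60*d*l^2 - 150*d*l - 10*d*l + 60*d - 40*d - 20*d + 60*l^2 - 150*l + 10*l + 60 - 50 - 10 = -20*d^2*l + d*(60*l^2 - 160*l) + 60*l^2 - 140*l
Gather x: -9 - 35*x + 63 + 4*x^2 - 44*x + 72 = 4*x^2 - 79*x + 126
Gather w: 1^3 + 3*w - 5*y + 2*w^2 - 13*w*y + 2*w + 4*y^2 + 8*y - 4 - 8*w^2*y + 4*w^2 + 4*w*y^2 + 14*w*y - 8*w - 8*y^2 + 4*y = w^2*(6 - 8*y) + w*(4*y^2 + y - 3) - 4*y^2 + 7*y - 3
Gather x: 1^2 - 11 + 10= 0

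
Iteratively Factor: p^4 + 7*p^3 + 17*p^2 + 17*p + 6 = (p + 3)*(p^3 + 4*p^2 + 5*p + 2) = (p + 1)*(p + 3)*(p^2 + 3*p + 2) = (p + 1)^2*(p + 3)*(p + 2)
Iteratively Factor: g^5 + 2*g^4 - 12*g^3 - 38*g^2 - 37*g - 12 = (g + 3)*(g^4 - g^3 - 9*g^2 - 11*g - 4) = (g + 1)*(g + 3)*(g^3 - 2*g^2 - 7*g - 4) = (g + 1)^2*(g + 3)*(g^2 - 3*g - 4) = (g + 1)^3*(g + 3)*(g - 4)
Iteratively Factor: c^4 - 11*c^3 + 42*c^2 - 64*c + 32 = (c - 1)*(c^3 - 10*c^2 + 32*c - 32) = (c - 4)*(c - 1)*(c^2 - 6*c + 8) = (c - 4)^2*(c - 1)*(c - 2)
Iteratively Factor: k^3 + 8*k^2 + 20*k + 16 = (k + 2)*(k^2 + 6*k + 8) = (k + 2)*(k + 4)*(k + 2)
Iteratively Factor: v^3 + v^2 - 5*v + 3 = (v - 1)*(v^2 + 2*v - 3) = (v - 1)^2*(v + 3)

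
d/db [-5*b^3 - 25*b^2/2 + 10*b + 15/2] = -15*b^2 - 25*b + 10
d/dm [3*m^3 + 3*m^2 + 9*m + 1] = 9*m^2 + 6*m + 9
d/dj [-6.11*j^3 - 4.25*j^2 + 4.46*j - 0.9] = -18.33*j^2 - 8.5*j + 4.46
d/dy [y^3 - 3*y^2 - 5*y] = 3*y^2 - 6*y - 5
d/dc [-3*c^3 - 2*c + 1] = -9*c^2 - 2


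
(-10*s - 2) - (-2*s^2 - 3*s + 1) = 2*s^2 - 7*s - 3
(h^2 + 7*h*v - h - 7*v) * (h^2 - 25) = h^4 + 7*h^3*v - h^3 - 7*h^2*v - 25*h^2 - 175*h*v + 25*h + 175*v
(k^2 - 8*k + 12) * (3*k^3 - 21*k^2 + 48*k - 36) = 3*k^5 - 45*k^4 + 252*k^3 - 672*k^2 + 864*k - 432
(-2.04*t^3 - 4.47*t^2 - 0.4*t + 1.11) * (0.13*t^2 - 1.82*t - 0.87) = -0.2652*t^5 + 3.1317*t^4 + 9.8582*t^3 + 4.7612*t^2 - 1.6722*t - 0.9657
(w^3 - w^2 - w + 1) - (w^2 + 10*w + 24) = w^3 - 2*w^2 - 11*w - 23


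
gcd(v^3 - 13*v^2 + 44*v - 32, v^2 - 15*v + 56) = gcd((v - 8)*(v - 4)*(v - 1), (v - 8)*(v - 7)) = v - 8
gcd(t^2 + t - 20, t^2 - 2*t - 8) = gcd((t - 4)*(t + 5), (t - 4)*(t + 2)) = t - 4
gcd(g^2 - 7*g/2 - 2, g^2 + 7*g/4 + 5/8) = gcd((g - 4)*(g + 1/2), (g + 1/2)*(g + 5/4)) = g + 1/2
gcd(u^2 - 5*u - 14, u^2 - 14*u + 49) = u - 7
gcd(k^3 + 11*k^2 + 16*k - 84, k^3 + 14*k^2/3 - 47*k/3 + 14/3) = k^2 + 5*k - 14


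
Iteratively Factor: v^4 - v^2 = (v - 1)*(v^3 + v^2) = (v - 1)*(v + 1)*(v^2) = v*(v - 1)*(v + 1)*(v)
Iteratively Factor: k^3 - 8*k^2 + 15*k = (k - 3)*(k^2 - 5*k) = (k - 5)*(k - 3)*(k)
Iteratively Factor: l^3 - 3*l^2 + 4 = (l - 2)*(l^2 - l - 2) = (l - 2)*(l + 1)*(l - 2)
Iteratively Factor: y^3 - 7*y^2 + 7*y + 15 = (y - 3)*(y^2 - 4*y - 5) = (y - 3)*(y + 1)*(y - 5)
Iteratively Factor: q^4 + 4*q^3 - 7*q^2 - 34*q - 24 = (q + 1)*(q^3 + 3*q^2 - 10*q - 24) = (q - 3)*(q + 1)*(q^2 + 6*q + 8) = (q - 3)*(q + 1)*(q + 4)*(q + 2)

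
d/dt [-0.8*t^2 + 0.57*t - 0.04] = 0.57 - 1.6*t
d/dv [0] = 0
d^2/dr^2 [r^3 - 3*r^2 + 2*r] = 6*r - 6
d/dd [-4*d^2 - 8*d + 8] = -8*d - 8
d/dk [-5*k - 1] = -5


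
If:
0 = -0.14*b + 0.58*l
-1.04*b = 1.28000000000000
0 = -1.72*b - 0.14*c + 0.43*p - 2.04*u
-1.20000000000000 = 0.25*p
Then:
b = -1.23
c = 0.378021978021978 - 14.5714285714286*u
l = -0.30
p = -4.80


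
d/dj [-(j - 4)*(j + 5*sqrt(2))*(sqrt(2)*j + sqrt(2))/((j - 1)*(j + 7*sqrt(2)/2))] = 2*(-sqrt(2)*j^4 - 14*j^3 + 2*sqrt(2)*j^3 - 42*sqrt(2)*j^2 + 22*j^2 - 122*j + 70*sqrt(2)*j - 245*sqrt(2) + 12)/(2*j^4 - 4*j^3 + 14*sqrt(2)*j^3 - 28*sqrt(2)*j^2 + 51*j^2 - 98*j + 14*sqrt(2)*j + 49)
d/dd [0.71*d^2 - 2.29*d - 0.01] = 1.42*d - 2.29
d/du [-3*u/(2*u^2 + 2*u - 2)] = 3*(u^2 + 1)/(2*(u^4 + 2*u^3 - u^2 - 2*u + 1))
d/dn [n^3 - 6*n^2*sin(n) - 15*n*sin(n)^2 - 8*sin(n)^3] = -6*n^2*cos(n) + 3*n^2 - 12*n*sin(n) - 15*n*sin(2*n) - 24*sin(n)^2*cos(n) - 15*sin(n)^2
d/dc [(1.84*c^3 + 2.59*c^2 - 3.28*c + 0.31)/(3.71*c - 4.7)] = (13.6528*c^3 - 16.3351*c^2 - 24.346*c + 14.2659)/(13.7641*c^2 - 34.874*c + 22.09)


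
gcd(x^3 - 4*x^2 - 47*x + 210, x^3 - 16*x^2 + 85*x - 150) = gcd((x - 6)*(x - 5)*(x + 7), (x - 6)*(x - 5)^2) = x^2 - 11*x + 30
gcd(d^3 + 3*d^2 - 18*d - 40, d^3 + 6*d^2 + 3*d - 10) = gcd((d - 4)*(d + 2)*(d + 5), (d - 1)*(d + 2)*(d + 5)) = d^2 + 7*d + 10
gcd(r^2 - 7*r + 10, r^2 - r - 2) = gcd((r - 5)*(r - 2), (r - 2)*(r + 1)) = r - 2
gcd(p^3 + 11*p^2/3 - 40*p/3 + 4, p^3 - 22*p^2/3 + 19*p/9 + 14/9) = 1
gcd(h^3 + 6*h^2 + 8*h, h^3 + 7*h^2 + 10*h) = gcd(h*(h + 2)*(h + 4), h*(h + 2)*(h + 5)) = h^2 + 2*h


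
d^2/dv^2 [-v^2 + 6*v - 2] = -2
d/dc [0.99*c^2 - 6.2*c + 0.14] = 1.98*c - 6.2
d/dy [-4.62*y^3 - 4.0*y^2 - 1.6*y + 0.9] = -13.86*y^2 - 8.0*y - 1.6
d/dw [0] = 0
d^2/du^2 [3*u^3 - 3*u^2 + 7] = 18*u - 6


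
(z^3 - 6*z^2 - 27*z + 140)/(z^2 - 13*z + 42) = (z^2 + z - 20)/(z - 6)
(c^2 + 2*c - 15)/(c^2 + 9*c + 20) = (c - 3)/(c + 4)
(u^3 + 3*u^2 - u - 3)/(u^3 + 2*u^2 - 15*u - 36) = (u^2 - 1)/(u^2 - u - 12)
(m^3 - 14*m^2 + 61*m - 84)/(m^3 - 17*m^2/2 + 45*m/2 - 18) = 2*(m - 7)/(2*m - 3)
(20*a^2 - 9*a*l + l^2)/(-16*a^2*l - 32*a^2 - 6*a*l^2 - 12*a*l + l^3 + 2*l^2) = (-20*a^2 + 9*a*l - l^2)/(16*a^2*l + 32*a^2 + 6*a*l^2 + 12*a*l - l^3 - 2*l^2)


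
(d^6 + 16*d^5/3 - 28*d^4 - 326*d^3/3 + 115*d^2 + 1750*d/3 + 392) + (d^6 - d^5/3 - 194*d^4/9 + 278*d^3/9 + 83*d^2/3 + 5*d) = 2*d^6 + 5*d^5 - 446*d^4/9 - 700*d^3/9 + 428*d^2/3 + 1765*d/3 + 392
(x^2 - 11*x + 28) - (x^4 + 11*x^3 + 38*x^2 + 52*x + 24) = -x^4 - 11*x^3 - 37*x^2 - 63*x + 4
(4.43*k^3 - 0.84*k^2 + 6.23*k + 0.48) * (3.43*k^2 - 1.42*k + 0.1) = 15.1949*k^5 - 9.1718*k^4 + 23.0047*k^3 - 7.2842*k^2 - 0.0585999999999999*k + 0.048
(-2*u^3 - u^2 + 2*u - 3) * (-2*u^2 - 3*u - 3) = 4*u^5 + 8*u^4 + 5*u^3 + 3*u^2 + 3*u + 9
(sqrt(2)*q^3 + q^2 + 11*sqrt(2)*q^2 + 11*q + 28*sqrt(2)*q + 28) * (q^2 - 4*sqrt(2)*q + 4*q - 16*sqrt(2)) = sqrt(2)*q^5 - 7*q^4 + 15*sqrt(2)*q^4 - 105*q^3 + 68*sqrt(2)*q^3 - 504*q^2 + 52*sqrt(2)*q^2 - 784*q - 288*sqrt(2)*q - 448*sqrt(2)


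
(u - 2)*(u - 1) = u^2 - 3*u + 2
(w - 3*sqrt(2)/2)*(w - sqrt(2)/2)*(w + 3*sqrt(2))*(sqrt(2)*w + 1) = sqrt(2)*w^4 + 3*w^3 - 19*sqrt(2)*w^2/2 - 3*w/2 + 9*sqrt(2)/2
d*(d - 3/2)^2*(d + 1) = d^4 - 2*d^3 - 3*d^2/4 + 9*d/4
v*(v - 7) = v^2 - 7*v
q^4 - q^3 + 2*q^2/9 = q^2*(q - 2/3)*(q - 1/3)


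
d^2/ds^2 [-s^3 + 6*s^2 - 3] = 12 - 6*s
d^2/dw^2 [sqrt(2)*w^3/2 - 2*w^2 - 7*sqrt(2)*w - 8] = 3*sqrt(2)*w - 4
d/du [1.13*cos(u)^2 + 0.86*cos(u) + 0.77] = -(2.26*cos(u) + 0.86)*sin(u)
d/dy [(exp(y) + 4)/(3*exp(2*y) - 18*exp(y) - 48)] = (-2*(exp(y) - 3)*(exp(y) + 4) + exp(2*y) - 6*exp(y) - 16)*exp(y)/(3*(-exp(2*y) + 6*exp(y) + 16)^2)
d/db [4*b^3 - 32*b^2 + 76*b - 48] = 12*b^2 - 64*b + 76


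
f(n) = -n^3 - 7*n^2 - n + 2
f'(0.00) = -1.00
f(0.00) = 2.00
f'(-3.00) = 14.00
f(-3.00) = -31.00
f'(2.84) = -64.96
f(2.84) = -80.21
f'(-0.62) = 6.53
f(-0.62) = 0.17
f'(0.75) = -13.19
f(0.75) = -3.11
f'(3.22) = -77.19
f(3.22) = -107.19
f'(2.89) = -66.52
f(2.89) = -83.49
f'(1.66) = -32.51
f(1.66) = -23.52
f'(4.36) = -119.07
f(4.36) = -218.31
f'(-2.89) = 14.40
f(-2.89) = -29.44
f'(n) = -3*n^2 - 14*n - 1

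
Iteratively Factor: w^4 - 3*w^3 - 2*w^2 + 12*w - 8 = (w - 1)*(w^3 - 2*w^2 - 4*w + 8) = (w - 1)*(w + 2)*(w^2 - 4*w + 4) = (w - 2)*(w - 1)*(w + 2)*(w - 2)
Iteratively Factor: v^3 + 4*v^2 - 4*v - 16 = (v + 2)*(v^2 + 2*v - 8) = (v - 2)*(v + 2)*(v + 4)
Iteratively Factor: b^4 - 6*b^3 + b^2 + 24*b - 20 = (b + 2)*(b^3 - 8*b^2 + 17*b - 10) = (b - 2)*(b + 2)*(b^2 - 6*b + 5) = (b - 5)*(b - 2)*(b + 2)*(b - 1)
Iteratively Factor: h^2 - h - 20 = (h - 5)*(h + 4)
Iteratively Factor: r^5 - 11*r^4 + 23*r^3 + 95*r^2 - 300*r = (r - 5)*(r^4 - 6*r^3 - 7*r^2 + 60*r) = (r - 5)*(r - 4)*(r^3 - 2*r^2 - 15*r) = (r - 5)*(r - 4)*(r + 3)*(r^2 - 5*r) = (r - 5)^2*(r - 4)*(r + 3)*(r)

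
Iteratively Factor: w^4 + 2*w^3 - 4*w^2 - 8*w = (w)*(w^3 + 2*w^2 - 4*w - 8) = w*(w - 2)*(w^2 + 4*w + 4) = w*(w - 2)*(w + 2)*(w + 2)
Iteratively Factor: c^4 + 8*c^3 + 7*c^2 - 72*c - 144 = (c + 4)*(c^3 + 4*c^2 - 9*c - 36) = (c - 3)*(c + 4)*(c^2 + 7*c + 12) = (c - 3)*(c + 3)*(c + 4)*(c + 4)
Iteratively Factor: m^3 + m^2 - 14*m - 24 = (m + 2)*(m^2 - m - 12) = (m - 4)*(m + 2)*(m + 3)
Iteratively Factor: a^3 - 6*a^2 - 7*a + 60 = (a - 5)*(a^2 - a - 12) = (a - 5)*(a - 4)*(a + 3)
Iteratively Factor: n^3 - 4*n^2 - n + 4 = (n - 1)*(n^2 - 3*n - 4) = (n - 4)*(n - 1)*(n + 1)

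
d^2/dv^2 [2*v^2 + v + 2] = 4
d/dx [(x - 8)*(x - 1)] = 2*x - 9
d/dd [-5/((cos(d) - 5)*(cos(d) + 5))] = -5*sin(2*d)/((cos(d) - 5)^2*(cos(d) + 5)^2)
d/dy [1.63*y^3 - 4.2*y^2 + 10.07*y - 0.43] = 4.89*y^2 - 8.4*y + 10.07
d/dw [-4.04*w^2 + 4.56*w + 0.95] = 4.56 - 8.08*w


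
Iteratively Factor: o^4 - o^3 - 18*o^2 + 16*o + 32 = (o + 4)*(o^3 - 5*o^2 + 2*o + 8) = (o - 2)*(o + 4)*(o^2 - 3*o - 4) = (o - 2)*(o + 1)*(o + 4)*(o - 4)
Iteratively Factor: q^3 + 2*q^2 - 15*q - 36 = (q - 4)*(q^2 + 6*q + 9) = (q - 4)*(q + 3)*(q + 3)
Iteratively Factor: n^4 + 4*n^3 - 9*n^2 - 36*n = (n + 4)*(n^3 - 9*n) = (n + 3)*(n + 4)*(n^2 - 3*n) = (n - 3)*(n + 3)*(n + 4)*(n)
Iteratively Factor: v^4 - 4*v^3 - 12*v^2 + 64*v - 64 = (v + 4)*(v^3 - 8*v^2 + 20*v - 16) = (v - 2)*(v + 4)*(v^2 - 6*v + 8) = (v - 4)*(v - 2)*(v + 4)*(v - 2)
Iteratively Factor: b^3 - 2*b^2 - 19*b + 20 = (b + 4)*(b^2 - 6*b + 5) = (b - 5)*(b + 4)*(b - 1)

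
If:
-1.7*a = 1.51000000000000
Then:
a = -0.89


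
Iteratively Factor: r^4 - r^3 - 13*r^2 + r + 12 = (r - 4)*(r^3 + 3*r^2 - r - 3) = (r - 4)*(r - 1)*(r^2 + 4*r + 3) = (r - 4)*(r - 1)*(r + 3)*(r + 1)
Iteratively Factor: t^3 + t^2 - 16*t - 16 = (t - 4)*(t^2 + 5*t + 4) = (t - 4)*(t + 4)*(t + 1)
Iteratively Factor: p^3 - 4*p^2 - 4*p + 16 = (p - 4)*(p^2 - 4) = (p - 4)*(p - 2)*(p + 2)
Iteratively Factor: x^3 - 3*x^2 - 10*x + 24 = (x + 3)*(x^2 - 6*x + 8) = (x - 2)*(x + 3)*(x - 4)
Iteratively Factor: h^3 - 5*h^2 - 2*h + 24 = (h - 3)*(h^2 - 2*h - 8) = (h - 4)*(h - 3)*(h + 2)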